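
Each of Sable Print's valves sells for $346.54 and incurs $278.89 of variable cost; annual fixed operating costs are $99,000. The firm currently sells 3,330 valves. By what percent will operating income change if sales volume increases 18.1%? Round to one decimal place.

+32.3%

At 3,330 units, contribution = 3,330 × $67.65 = $225,274.50.
Operating income = contribution − fixed costs = $225,274.50 − $99,000 = $126,274.50.
DOL = contribution ÷ EBIT = $225,274.50 ÷ $126,274.50 = 1.7840.
Operating income changes by 1.7840 × +18.1% = +32.3%.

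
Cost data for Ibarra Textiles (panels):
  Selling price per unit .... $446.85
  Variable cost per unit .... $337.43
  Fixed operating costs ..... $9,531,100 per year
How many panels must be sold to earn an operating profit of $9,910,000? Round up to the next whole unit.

Unit CM = price − variable cost = $446.85 − $337.43 = $109.42.
Required volume = (fixed costs + target profit) ÷ CM = ($9,531,100 + $9,910,000) ÷ $109.42 = 177,674.10, so 177,675 panels.

177,675 panels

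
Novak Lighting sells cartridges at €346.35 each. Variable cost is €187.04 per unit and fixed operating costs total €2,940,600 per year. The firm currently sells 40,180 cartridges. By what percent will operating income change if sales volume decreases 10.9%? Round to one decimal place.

Contribution at this volume is 40,180 × €159.31 = €6,401,075.80.
Operating income = contribution − fixed costs = €6,401,075.80 − €2,940,600 = €3,460,475.80.
So DOL = total CM / EBIT = €6,401,075.80 / €3,460,475.80 = 1.8498.
Operating income changes by 1.8498 × -10.9% = -20.2%.

-20.2%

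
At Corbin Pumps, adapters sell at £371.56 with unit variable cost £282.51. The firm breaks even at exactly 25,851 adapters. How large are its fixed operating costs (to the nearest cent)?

Contribution margin per unit = £371.56 − £282.51 = £89.05.
Fixed costs = break-even units × CM = 25,851 × £89.05 = £2,302,031.55.

£2,302,031.55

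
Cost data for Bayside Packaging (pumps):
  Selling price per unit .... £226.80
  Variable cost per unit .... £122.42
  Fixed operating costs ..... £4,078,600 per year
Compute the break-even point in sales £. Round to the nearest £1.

Contribution margin per unit = £226.80 − £122.42 = £104.38, a CM ratio of £104.38 ÷ £226.80 = 0.4602.
Break-even revenue = fixed costs × price ÷ CM = £4,078,600 × £226.80 ÷ £104.38 = £8,862,105.

£8,862,105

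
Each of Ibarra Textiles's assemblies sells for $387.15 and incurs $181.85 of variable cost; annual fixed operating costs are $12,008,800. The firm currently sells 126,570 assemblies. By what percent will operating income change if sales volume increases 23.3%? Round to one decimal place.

At 126,570 units, contribution = 126,570 × $205.30 = $25,984,821.00.
Subtracting fixed costs: EBIT = $25,984,821.00 − $12,008,800 = $13,976,021.00.
DOL = contribution ÷ EBIT = $25,984,821.00 ÷ $13,976,021.00 = 1.8592.
%ΔEBIT = DOL × %ΔSales = 1.8592 × +23.3% = +43.3%.

+43.3%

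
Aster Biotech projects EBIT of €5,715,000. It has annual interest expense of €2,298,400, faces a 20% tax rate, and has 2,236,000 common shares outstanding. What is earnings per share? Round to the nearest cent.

Pre-tax income = €5,715,000 − €2,298,400.00 = €3,416,600.00.
After tax at 20%: net income = €3,416,600.00 × 0.80 = €2,733,280.00.
EPS = €2,733,280.00 ÷ 2,236,000 = €1.22.

€1.22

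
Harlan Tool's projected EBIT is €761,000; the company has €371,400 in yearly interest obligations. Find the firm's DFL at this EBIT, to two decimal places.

Interest = €371,400.00.
Degree of financial leverage = EBIT / (EBIT − interest) = €761,000 / €389,600.00 = 1.9533.

1.95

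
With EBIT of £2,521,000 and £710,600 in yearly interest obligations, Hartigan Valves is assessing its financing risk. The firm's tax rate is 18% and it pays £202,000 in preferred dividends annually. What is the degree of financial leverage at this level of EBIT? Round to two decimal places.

Interest = £710,600.00.
Pre-tax preferred-dividend burden = £202,000 ÷ (1 − 0.18) = £246,341.46.
DFL = EBIT ÷ [EBIT − I − D_p/(1−t)] = £2,521,000 ÷ [£2,521,000 − £710,600.00 − £246,341.46] = £2,521,000 ÷ £1,564,058.54 = 1.6118.

1.61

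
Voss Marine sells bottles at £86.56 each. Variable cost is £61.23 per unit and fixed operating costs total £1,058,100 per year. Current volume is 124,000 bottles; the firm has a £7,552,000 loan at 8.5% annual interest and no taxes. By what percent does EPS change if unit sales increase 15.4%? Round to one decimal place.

Contribution at this volume is 124,000 × £25.33 = £3,140,920.00.
EBIT = £3,140,920.00 − £1,058,100 = £2,082,820.00.
Interest = £641,920.00, so EBIT − I = £1,440,900.00.
DCL = total CM / (EBIT − I) = £3,140,920.00 / £1,440,900.00 = 2.1798.
%ΔEPS = DCL × %ΔSales = 2.1798 × +15.4% = +33.6%.

+33.6%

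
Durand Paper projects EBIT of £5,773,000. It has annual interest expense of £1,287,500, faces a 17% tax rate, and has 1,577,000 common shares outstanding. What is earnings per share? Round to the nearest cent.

£2.36

Pre-tax income = £5,773,000 − £1,287,500.00 = £4,485,500.00.
After tax at 17%: net income = £4,485,500.00 × 0.83 = £3,722,965.00.
Per share: £3,722,965.00 / 1,577,000 shares = £2.36.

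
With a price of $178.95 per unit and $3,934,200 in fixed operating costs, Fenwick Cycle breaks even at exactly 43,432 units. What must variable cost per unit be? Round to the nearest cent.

Contribution per unit must be FC / Q = $3,934,200 / 43,432 = $90.5830.
Variable cost per unit = $178.95 − $90.5830 = $88.37.

$88.37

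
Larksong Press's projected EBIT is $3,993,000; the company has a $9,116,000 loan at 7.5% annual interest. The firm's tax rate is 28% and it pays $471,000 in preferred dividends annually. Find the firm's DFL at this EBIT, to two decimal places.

1.50

Annual interest charges come to $683,700.00.
Pre-tax preferred-dividend burden = $471,000 ÷ (1 − 0.28) = $654,166.67.
DFL = EBIT ÷ [EBIT − I − D_p/(1−t)] = $3,993,000 ÷ [$3,993,000 − $683,700.00 − $654,166.67] = $3,993,000 ÷ $2,655,133.33 = 1.5039.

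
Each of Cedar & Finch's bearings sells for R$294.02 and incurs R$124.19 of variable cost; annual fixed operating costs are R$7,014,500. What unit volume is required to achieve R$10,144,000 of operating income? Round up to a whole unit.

101,034 bearings

Each unit contributes R$294.02 − R$124.19 = R$169.83.
Need Q such that Q × R$169.83 − R$7,014,500 = R$10,144,000, i.e. Q = R$17,158,500 / R$169.83 = 101,033.39 → 101,034.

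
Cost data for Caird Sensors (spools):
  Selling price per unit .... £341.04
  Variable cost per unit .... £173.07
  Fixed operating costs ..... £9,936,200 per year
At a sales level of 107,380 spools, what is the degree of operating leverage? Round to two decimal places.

2.23

Total contribution margin = 107,380 × £167.97 = £18,036,618.60.
Operating income = contribution − fixed costs = £18,036,618.60 − £9,936,200 = £8,100,418.60.
Degree of operating leverage = £18,036,618.60 / £8,100,418.60 = 2.2266.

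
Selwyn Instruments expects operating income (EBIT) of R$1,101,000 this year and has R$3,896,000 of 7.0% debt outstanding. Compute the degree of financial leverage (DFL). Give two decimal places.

1.33

Annual interest charges come to R$272,720.00.
DFL = EBIT ÷ (EBIT − I) = R$1,101,000 ÷ (R$1,101,000 − R$272,720.00) = R$1,101,000 ÷ R$828,280.00 = 1.3293.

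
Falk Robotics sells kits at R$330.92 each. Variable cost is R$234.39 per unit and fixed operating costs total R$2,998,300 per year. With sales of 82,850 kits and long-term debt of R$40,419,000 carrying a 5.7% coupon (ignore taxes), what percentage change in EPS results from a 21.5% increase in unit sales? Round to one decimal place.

Total contribution margin = 82,850 × R$96.53 = R$7,997,510.50.
Subtracting fixed costs: EBIT = R$7,997,510.50 − R$2,998,300 = R$4,999,210.50.
After interest of R$2,303,883.00, pre-tax earnings = R$2,695,327.50.
DCL = total CM / (EBIT − I) = R$7,997,510.50 / R$2,695,327.50 = 2.9672.
%ΔEPS = DCL × %ΔSales = 2.9672 × +21.5% = +63.8%.

+63.8%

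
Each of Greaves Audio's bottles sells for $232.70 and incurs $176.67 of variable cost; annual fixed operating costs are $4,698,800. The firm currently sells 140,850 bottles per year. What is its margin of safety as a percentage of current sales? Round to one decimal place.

Unit CM = price − variable cost = $232.70 − $176.67 = $56.03. Break-even units = $4,698,800 ÷ $56.03 = 83,862.22; break-even revenue = 83,862.22 × $232.70 = $19,514,737.82.
Actual sales revenue = 140,850 × $232.70 = $32,775,795.00.
Margin of safety = ($32,775,795.00 − $19,514,737.82) ÷ $32,775,795.00 = 40.5%.

40.5%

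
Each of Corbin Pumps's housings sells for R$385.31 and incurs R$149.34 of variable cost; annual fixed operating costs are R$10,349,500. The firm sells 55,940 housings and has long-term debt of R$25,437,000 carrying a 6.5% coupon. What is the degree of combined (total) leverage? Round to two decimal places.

11.03

At 55,940 units, contribution = 55,940 × R$235.97 = R$13,200,161.80.
EBIT = R$13,200,161.80 − R$10,349,500 = R$2,850,661.80. Interest = R$1,653,405.00, so EBIT − I = R$1,197,256.80.
DCL = contribution ÷ (EBIT − I) = R$13,200,161.80 ÷ R$1,197,256.80 = 11.0253.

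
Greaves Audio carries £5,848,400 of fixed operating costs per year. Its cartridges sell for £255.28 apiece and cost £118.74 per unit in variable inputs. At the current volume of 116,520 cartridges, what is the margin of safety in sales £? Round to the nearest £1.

Unit CM = price − variable cost = £255.28 − £118.74 = £136.54. Break-even units = £5,848,400 ÷ £136.54 = 42,832.87; break-even revenue = 42,832.87 × £255.28 = £10,934,374.92.
Current sales = 116,520 × £255.28 = £29,745,225.60.
Margin of safety = £29,745,225.60 − £10,934,374.92 = £18,810,851.

£18,810,851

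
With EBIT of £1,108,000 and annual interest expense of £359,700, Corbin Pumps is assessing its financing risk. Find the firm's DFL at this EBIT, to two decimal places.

1.48

Annual interest charges come to £359,700.00.
DFL = EBIT ÷ (EBIT − I) = £1,108,000 ÷ (£1,108,000 − £359,700.00) = £1,108,000 ÷ £748,300.00 = 1.4807.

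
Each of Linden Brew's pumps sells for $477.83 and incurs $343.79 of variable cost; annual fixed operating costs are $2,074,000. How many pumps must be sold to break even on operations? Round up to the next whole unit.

15,473 pumps

Unit CM = price − variable cost = $477.83 − $343.79 = $134.04.
Units to break even: $2,074,000 ÷ $134.04 = 15,472.99, rounded up to 15,473.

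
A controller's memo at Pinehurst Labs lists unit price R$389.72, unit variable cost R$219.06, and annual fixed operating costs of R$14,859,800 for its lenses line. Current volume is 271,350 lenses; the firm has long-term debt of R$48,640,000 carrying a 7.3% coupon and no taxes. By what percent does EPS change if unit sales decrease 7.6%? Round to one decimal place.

Contribution at this volume is 271,350 × R$170.66 = R$46,308,591.00.
Operating income = contribution − fixed costs = R$46,308,591.00 − R$14,859,800 = R$31,448,791.00.
Interest = R$3,550,720.00, so EBIT − I = R$27,898,071.00.
DCL = total CM / (EBIT − I) = R$46,308,591.00 / R$27,898,071.00 = 1.6599.
%ΔEPS = DCL × %ΔSales = 1.6599 × -7.6% = -12.6%.

-12.6%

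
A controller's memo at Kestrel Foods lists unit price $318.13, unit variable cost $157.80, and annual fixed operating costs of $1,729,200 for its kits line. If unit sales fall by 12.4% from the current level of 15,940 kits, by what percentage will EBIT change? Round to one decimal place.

-38.3%

At 15,940 units, contribution = 15,940 × $160.33 = $2,555,660.20.
EBIT = $2,555,660.20 − $1,729,200 = $826,460.20.
Degree of operating leverage = $2,555,660.20 / $826,460.20 = 3.0923.
%ΔEBIT = DOL × %ΔSales = 3.0923 × -12.4% = -38.3%.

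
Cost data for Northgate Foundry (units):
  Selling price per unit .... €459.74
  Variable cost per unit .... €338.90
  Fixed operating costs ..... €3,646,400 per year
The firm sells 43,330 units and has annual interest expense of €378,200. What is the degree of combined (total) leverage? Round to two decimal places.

4.32

At 43,330 units, contribution = 43,330 × €120.84 = €5,235,997.20.
Operating income = contribution − fixed costs = €5,235,997.20 − €3,646,400 = €1,589,597.20. Interest = €378,200.00.
DOL = €5,235,997.20 ÷ €1,589,597.20 = 3.2939; DFL = €1,589,597.20 ÷ €1,211,397.20 = 1.3122.
DCL = DOL × DFL = 3.2939 × 1.3122 = 4.3223.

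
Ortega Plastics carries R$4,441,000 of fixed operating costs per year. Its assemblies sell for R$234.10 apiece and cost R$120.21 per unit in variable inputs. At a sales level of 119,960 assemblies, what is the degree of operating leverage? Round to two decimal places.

1.48

Total contribution margin = 119,960 × R$113.89 = R$13,662,244.40.
Operating income = contribution − fixed costs = R$13,662,244.40 − R$4,441,000 = R$9,221,244.40.
Degree of operating leverage = R$13,662,244.40 / R$9,221,244.40 = 1.4816.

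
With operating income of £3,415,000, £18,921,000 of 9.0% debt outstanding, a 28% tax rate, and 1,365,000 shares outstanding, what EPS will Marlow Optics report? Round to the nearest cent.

Interest = £1,702,890.00, so EBT = £3,415,000 − £1,702,890.00 = £1,712,110.00.
After tax at 28%: net income = £1,712,110.00 × 0.72 = £1,232,719.20.
Per share: £1,232,719.20 / 1,365,000 shares = £0.90.

£0.90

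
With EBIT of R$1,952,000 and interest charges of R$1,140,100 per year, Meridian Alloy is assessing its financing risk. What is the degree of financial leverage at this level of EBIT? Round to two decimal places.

2.40

Interest = R$1,140,100.00.
DFL = EBIT ÷ (EBIT − I) = R$1,952,000 ÷ (R$1,952,000 − R$1,140,100.00) = R$1,952,000 ÷ R$811,900.00 = 2.4042.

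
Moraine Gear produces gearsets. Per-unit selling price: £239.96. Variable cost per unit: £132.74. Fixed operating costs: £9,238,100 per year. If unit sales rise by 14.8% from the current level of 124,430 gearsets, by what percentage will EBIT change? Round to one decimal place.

Contribution at this volume is 124,430 × £107.22 = £13,341,384.60.
Subtracting fixed costs: EBIT = £13,341,384.60 − £9,238,100 = £4,103,284.60.
Degree of operating leverage = £13,341,384.60 / £4,103,284.60 = 3.2514.
So EBIT moves 3.2514 × (+14.8%) = +48.1%.

+48.1%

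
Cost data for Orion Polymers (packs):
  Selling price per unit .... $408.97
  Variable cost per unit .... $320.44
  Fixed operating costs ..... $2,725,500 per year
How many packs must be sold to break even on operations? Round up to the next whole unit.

30,787 packs

Contribution margin per unit = $408.97 − $320.44 = $88.53.
Units to break even: $2,725,500 ÷ $88.53 = 30,786.17, rounded up to 30,787.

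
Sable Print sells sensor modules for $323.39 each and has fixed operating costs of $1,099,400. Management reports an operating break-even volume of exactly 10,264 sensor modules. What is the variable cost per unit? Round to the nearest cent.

$216.28

At break-even, FC = Q × (P − VC), so P − VC = $1,099,400 ÷ 10,264 = $107.1122.
Hence VC = price − CM = $323.39 − $107.1122 = $216.28.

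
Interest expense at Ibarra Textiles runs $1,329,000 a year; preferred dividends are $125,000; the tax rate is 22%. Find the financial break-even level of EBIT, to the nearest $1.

$1,489,256

Grossing the preferred dividend up to pre-tax terms: $125,000 / (1 − 0.22) = $160,256.41.
Financial break-even EBIT = interest + D_p ÷ (1 − t) = $1,329,000 + $160,256.41 = $1,489,256.41.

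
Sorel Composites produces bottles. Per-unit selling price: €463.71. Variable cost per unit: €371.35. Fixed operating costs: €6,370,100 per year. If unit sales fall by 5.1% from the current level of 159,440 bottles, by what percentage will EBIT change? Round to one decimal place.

Total contribution margin = 159,440 × €92.36 = €14,725,878.40.
Subtracting fixed costs: EBIT = €14,725,878.40 − €6,370,100 = €8,355,778.40.
So DOL = total CM / EBIT = €14,725,878.40 / €8,355,778.40 = 1.7624.
So EBIT moves 1.7624 × (-5.1%) = -9.0%.

-9.0%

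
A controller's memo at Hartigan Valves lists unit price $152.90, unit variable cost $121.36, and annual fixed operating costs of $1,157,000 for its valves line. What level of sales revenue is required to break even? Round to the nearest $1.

CM per unit = $152.90 − $121.36 = $31.54; CM ratio = $31.54 / $152.90 = 0.2063.
Break-even revenue = fixed costs × price ÷ CM = $1,157,000 × $152.90 ÷ $31.54 = $5,608,919.

$5,608,919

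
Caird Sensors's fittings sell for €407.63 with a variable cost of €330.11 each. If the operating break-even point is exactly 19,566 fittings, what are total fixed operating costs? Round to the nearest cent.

€1,516,756.32

Unit CM = price − variable cost = €407.63 − €330.11 = €77.52.
Since BE = FC / CM, FC = 19,566 × €77.52 = €1,516,756.32.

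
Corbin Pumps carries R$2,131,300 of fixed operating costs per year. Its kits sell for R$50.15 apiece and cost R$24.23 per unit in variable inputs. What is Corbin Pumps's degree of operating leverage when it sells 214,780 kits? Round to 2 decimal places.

1.62

Total contribution margin = 214,780 × R$25.92 = R$5,567,097.60.
Operating income = contribution − fixed costs = R$5,567,097.60 − R$2,131,300 = R$3,435,797.60.
So DOL = total CM / EBIT = R$5,567,097.60 / R$3,435,797.60 = 1.6203.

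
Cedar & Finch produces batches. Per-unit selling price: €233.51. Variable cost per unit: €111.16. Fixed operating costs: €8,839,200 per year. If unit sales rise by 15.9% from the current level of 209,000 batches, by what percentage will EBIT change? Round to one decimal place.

+24.3%

Total contribution margin = 209,000 × €122.35 = €25,571,150.00.
Operating income = contribution − fixed costs = €25,571,150.00 − €8,839,200 = €16,731,950.00.
DOL = contribution ÷ EBIT = €25,571,150.00 ÷ €16,731,950.00 = 1.5283.
Operating income changes by 1.5283 × +15.9% = +24.3%.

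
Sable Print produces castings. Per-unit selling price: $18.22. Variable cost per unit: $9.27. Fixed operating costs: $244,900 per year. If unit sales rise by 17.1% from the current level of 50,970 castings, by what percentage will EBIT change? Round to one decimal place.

+36.9%

Contribution at this volume is 50,970 × $8.95 = $456,181.50.
Subtracting fixed costs: EBIT = $456,181.50 − $244,900 = $211,281.50.
So DOL = total CM / EBIT = $456,181.50 / $211,281.50 = 2.1591.
So EBIT moves 2.1591 × (+17.1%) = +36.9%.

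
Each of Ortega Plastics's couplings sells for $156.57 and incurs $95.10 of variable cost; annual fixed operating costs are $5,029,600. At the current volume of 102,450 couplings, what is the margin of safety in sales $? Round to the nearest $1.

$3,229,722

Each unit contributes $156.57 − $95.10 = $61.47. Break-even units = $5,029,600 ÷ $61.47 = 81,822.03; break-even revenue = 81,822.03 × $156.57 = $12,810,874.77.
Actual sales revenue = 102,450 × $156.57 = $16,040,596.50.
Margin of safety = $16,040,596.50 − $12,810,874.77 = $3,229,722.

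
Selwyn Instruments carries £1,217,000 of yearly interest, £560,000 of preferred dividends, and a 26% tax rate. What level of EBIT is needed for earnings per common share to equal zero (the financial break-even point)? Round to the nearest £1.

£1,973,757

Grossing the preferred dividend up to pre-tax terms: £560,000 / (1 − 0.26) = £756,756.76.
EPS = 0 when EBIT covers interest plus the pre-tax preferred burden: £1,217,000 + £756,756.76 = £1,973,756.76.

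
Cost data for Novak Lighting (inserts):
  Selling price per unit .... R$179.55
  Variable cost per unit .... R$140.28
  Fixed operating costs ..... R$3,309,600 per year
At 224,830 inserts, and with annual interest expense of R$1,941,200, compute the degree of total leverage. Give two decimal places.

Contribution at this volume is 224,830 × R$39.27 = R$8,829,074.10.
Operating income = contribution − fixed costs = R$8,829,074.10 − R$3,309,600 = R$5,519,474.10. Interest = R$1,941,200.00, so EBIT − I = R$3,578,274.10.
DCL = contribution ÷ (EBIT − I) = R$8,829,074.10 ÷ R$3,578,274.10 = 2.4674.

2.47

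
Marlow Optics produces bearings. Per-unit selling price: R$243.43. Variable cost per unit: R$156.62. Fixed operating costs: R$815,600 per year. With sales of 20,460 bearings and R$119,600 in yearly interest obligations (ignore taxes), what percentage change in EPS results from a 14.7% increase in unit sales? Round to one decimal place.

+31.0%

Total contribution margin = 20,460 × R$86.81 = R$1,776,132.60.
EBIT = R$1,776,132.60 − R$815,600 = R$960,532.60.
Interest = R$119,600.00, so EBIT − I = R$840,932.60.
Degree of combined leverage = contribution ÷ (EBIT − I) = R$1,776,132.60 ÷ R$840,932.60 = 2.1121.
%ΔEPS = DCL × %ΔSales = 2.1121 × +14.7% = +31.0%.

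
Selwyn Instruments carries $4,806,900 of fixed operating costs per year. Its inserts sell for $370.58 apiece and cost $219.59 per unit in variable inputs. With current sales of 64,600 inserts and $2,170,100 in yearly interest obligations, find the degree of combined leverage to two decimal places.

3.51

At 64,600 units, contribution = 64,600 × $150.99 = $9,753,954.00.
EBIT = $9,753,954.00 − $4,806,900 = $4,947,054.00. Interest = $2,170,100.00, so EBIT − I = $2,776,954.00.
DCL = contribution ÷ (EBIT − I) = $9,753,954.00 ÷ $2,776,954.00 = 3.5125.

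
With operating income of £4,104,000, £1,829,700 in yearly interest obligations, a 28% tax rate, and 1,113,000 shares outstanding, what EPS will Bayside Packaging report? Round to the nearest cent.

Pre-tax income = £4,104,000 − £1,829,700.00 = £2,274,300.00.
After tax at 28%: net income = £2,274,300.00 × 0.72 = £1,637,496.00.
Per share: £1,637,496.00 / 1,113,000 shares = £1.47.

£1.47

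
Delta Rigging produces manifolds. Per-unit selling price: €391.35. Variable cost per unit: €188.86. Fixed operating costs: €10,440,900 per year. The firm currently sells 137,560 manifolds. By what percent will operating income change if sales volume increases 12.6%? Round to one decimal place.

+20.2%

At 137,560 units, contribution = 137,560 × €202.49 = €27,854,524.40.
Subtracting fixed costs: EBIT = €27,854,524.40 − €10,440,900 = €17,413,624.40.
So DOL = total CM / EBIT = €27,854,524.40 / €17,413,624.40 = 1.5996.
Operating income changes by 1.5996 × +12.6% = +20.2%.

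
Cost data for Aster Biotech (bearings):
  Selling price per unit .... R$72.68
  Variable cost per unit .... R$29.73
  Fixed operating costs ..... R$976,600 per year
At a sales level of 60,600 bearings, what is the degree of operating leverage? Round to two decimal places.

Contribution at this volume is 60,600 × R$42.95 = R$2,602,770.00.
EBIT = R$2,602,770.00 − R$976,600 = R$1,626,170.00.
DOL = contribution ÷ EBIT = R$2,602,770.00 ÷ R$1,626,170.00 = 1.6006.

1.60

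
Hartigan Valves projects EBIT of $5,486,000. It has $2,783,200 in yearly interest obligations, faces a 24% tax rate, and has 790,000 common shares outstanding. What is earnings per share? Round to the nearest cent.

Pre-tax income = $5,486,000 − $2,783,200.00 = $2,702,800.00.
Net income = $2,702,800.00 × (1 − 0.24) = $2,054,128.00.
EPS = $2,054,128.00 ÷ 790,000 = $2.60.

$2.60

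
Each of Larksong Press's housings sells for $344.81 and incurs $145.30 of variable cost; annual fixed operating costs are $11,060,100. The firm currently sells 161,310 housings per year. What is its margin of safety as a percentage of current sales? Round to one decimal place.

65.6%

Unit CM = price − variable cost = $344.81 − $145.30 = $199.51. Break-even units = $11,060,100 ÷ $199.51 = 55,436.32; break-even revenue = 55,436.32 × $344.81 = $19,114,997.15.
Current sales = 161,310 × $344.81 = $55,621,301.10.
Margin of safety = ($55,621,301.10 − $19,114,997.15) ÷ $55,621,301.10 = 65.6%.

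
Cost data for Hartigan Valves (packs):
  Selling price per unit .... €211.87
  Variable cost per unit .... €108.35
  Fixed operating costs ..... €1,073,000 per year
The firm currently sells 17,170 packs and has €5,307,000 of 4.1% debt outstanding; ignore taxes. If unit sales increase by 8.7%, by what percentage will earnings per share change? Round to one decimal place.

Contribution at this volume is 17,170 × €103.52 = €1,777,438.40.
Subtracting fixed costs: EBIT = €1,777,438.40 − €1,073,000 = €704,438.40.
After interest of €217,587.00, pre-tax earnings = €486,851.40.
DCL = total CM / (EBIT − I) = €1,777,438.40 / €486,851.40 = 3.6509.
%ΔEPS = DCL × %ΔSales = 3.6509 × +8.7% = +31.8%.

+31.8%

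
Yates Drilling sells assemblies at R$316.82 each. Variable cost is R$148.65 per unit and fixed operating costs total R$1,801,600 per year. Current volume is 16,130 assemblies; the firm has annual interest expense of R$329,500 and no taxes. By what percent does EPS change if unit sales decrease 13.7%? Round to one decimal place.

Contribution at this volume is 16,130 × R$168.17 = R$2,712,582.10.
Operating income = contribution − fixed costs = R$2,712,582.10 − R$1,801,600 = R$910,982.10.
Interest = R$329,500.00, so EBIT − I = R$581,482.10.
DCL = total CM / (EBIT − I) = R$2,712,582.10 / R$581,482.10 = 4.6649.
%ΔEPS = DCL × %ΔSales = 4.6649 × -13.7% = -63.9%.

-63.9%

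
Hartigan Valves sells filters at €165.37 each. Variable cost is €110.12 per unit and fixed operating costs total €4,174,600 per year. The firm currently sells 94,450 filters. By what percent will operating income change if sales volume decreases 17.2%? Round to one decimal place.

-86.0%

Contribution at this volume is 94,450 × €55.25 = €5,218,362.50.
Subtracting fixed costs: EBIT = €5,218,362.50 − €4,174,600 = €1,043,762.50.
DOL = contribution ÷ EBIT = €5,218,362.50 ÷ €1,043,762.50 = 4.9996.
So EBIT moves 4.9996 × (-17.2%) = -86.0%.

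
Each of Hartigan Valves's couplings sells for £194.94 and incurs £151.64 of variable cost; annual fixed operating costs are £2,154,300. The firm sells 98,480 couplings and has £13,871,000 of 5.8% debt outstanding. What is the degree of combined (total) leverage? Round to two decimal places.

At 98,480 units, contribution = 98,480 × £43.30 = £4,264,184.00.
Operating income = contribution − fixed costs = £4,264,184.00 − £2,154,300 = £2,109,884.00. Interest = £804,518.00, so EBIT − I = £1,305,366.00.
Degree of total leverage = total CM / (EBIT − interest) = £4,264,184.00 / £1,305,366.00 = 3.2667.

3.27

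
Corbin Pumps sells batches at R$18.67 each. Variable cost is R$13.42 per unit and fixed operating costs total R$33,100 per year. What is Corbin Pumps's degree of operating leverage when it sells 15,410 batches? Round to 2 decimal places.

1.69

Total contribution margin = 15,410 × R$5.25 = R$80,902.50.
Operating income = contribution − fixed costs = R$80,902.50 − R$33,100 = R$47,802.50.
DOL = contribution ÷ EBIT = R$80,902.50 ÷ R$47,802.50 = 1.6924.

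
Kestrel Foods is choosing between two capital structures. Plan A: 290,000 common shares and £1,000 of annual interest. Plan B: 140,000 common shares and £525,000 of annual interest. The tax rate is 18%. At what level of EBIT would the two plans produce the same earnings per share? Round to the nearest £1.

Set EPS_A = EPS_B: (EBIT − £1,000)(1 − 0.18) ÷ 290,000 = (EBIT − £525,000)(1 − 0.18) ÷ 140,000.
Cancelling (1 − t) and cross-multiplying: 140,000·(EBIT − 1,000) = 290,000·(EBIT − 525,000).
EBIT × (290,000 − 140,000) = 525,000 × 290,000 − 1,000 × 140,000 = 152,110,000,000, so EBIT = 152,110,000,000 ÷ 150,000 = 1,014,066.67.

£1,014,067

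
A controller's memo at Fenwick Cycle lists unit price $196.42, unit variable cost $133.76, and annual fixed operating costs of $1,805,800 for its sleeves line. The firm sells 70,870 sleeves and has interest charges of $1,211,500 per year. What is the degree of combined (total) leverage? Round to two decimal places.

Total contribution margin = 70,870 × $62.66 = $4,440,714.20.
Operating income = contribution − fixed costs = $4,440,714.20 − $1,805,800 = $2,634,914.20. Interest = $1,211,500.00.
DOL = $4,440,714.20 ÷ $2,634,914.20 = 1.6853; DFL = $2,634,914.20 ÷ $1,423,414.20 = 1.8511.
DCL = DOL × DFL = 1.6853 × 1.8511 = 3.1197.

3.12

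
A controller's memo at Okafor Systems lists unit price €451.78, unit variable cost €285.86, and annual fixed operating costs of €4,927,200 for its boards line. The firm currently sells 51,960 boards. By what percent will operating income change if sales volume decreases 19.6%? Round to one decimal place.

-45.7%

Contribution at this volume is 51,960 × €165.92 = €8,621,203.20.
Operating income = contribution − fixed costs = €8,621,203.20 − €4,927,200 = €3,694,003.20.
Degree of operating leverage = €8,621,203.20 / €3,694,003.20 = 2.3338.
So EBIT moves 2.3338 × (-19.6%) = -45.7%.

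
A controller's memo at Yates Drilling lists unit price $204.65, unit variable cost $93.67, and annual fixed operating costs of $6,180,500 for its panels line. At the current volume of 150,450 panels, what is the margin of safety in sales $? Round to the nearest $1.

$19,392,590

Contribution margin per unit = $204.65 − $93.67 = $110.98. Break-even units = $6,180,500 ÷ $110.98 = 55,690.21; break-even revenue = 55,690.21 × $204.65 = $11,397,002.39.
Actual sales revenue = 150,450 × $204.65 = $30,789,592.50.
Margin of safety = $30,789,592.50 − $11,397,002.39 = $19,392,590.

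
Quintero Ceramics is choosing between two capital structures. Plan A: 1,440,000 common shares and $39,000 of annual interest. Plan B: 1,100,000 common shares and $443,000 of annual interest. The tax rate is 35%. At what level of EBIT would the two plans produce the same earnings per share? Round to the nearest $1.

$1,750,059

At indifference, (EBIT − 39,000)(1 − t)/1,440,000 = (EBIT − 443,000)(1 − t)/1,100,000.
Cancelling (1 − t) and cross-multiplying: 1,100,000·(EBIT − 39,000) = 1,440,000·(EBIT − 443,000).
EBIT × (1,440,000 − 1,100,000) = 443,000 × 1,440,000 − 39,000 × 1,100,000 = 595,020,000,000, so EBIT = 595,020,000,000 ÷ 340,000 = 1,750,058.82.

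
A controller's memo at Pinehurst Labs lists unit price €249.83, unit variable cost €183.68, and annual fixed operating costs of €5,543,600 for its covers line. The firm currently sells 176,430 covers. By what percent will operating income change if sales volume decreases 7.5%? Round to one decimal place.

At 176,430 units, contribution = 176,430 × €66.15 = €11,670,844.50.
Subtracting fixed costs: EBIT = €11,670,844.50 − €5,543,600 = €6,127,244.50.
So DOL = total CM / EBIT = €11,670,844.50 / €6,127,244.50 = 1.9047.
So EBIT moves 1.9047 × (-7.5%) = -14.3%.

-14.3%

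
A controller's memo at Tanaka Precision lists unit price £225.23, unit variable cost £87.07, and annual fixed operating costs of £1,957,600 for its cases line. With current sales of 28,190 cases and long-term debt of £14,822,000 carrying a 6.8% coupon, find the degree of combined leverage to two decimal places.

At 28,190 units, contribution = 28,190 × £138.16 = £3,894,730.40.
Operating income = contribution − fixed costs = £3,894,730.40 − £1,957,600 = £1,937,130.40. Interest = £1,007,896.00, so EBIT − I = £929,234.40.
Degree of total leverage = total CM / (EBIT − interest) = £3,894,730.40 / £929,234.40 = 4.1913.

4.19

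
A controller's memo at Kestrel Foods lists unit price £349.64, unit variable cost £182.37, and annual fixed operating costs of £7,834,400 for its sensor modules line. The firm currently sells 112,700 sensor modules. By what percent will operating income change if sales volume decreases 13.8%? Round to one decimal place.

-23.6%

At 112,700 units, contribution = 112,700 × £167.27 = £18,851,329.00.
Subtracting fixed costs: EBIT = £18,851,329.00 − £7,834,400 = £11,016,929.00.
Degree of operating leverage = £18,851,329.00 / £11,016,929.00 = 1.7111.
%ΔEBIT = DOL × %ΔSales = 1.7111 × -13.8% = -23.6%.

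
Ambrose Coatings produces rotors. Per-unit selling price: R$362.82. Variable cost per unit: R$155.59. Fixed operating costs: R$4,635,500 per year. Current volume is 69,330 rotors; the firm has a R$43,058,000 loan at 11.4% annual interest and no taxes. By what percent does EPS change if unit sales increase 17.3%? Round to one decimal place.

Contribution at this volume is 69,330 × R$207.23 = R$14,367,255.90.
Operating income = contribution − fixed costs = R$14,367,255.90 − R$4,635,500 = R$9,731,755.90.
Interest = R$4,908,612.00, so EBIT − I = R$4,823,143.90.
Degree of combined leverage = contribution ÷ (EBIT − I) = R$14,367,255.90 ÷ R$4,823,143.90 = 2.9788.
%ΔEPS = DCL × %ΔSales = 2.9788 × +17.3% = +51.5%.

+51.5%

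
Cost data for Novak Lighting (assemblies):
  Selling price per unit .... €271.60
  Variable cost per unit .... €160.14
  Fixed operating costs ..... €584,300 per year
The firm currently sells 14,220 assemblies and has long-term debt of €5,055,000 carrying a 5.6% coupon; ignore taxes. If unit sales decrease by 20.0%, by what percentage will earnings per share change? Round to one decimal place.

Contribution at this volume is 14,220 × €111.46 = €1,584,961.20.
EBIT = €1,584,961.20 − €584,300 = €1,000,661.20.
Interest = €283,080.00, so EBIT − I = €717,581.20.
DCL = total CM / (EBIT − I) = €1,584,961.20 / €717,581.20 = 2.2088.
%ΔEPS = DCL × %ΔSales = 2.2088 × -20.0% = -44.2%.

-44.2%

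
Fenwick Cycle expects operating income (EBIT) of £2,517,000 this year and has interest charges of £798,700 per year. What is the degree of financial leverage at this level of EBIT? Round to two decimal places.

Interest = £798,700.00.
Degree of financial leverage = EBIT / (EBIT − interest) = £2,517,000 / £1,718,300.00 = 1.4648.

1.46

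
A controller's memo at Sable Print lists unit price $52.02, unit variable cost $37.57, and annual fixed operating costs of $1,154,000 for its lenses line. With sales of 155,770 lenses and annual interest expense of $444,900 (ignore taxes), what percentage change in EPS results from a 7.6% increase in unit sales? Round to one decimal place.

At 155,770 units, contribution = 155,770 × $14.45 = $2,250,876.50.
Subtracting fixed costs: EBIT = $2,250,876.50 − $1,154,000 = $1,096,876.50.
Interest = $444,900.00, so EBIT − I = $651,976.50.
DCL = total CM / (EBIT − I) = $2,250,876.50 / $651,976.50 = 3.4524.
%ΔEPS = DCL × %ΔSales = 3.4524 × +7.6% = +26.2%.

+26.2%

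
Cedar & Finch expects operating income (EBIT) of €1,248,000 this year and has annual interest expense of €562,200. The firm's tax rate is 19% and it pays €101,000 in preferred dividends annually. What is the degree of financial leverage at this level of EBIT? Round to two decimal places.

Annual interest charges come to €562,200.00.
Preferred dividends grossed up pre-tax: €101,000 / (1 − 0.19) = €124,691.36.
DFL = EBIT ÷ [EBIT − I − D_p/(1−t)] = €1,248,000 ÷ [€1,248,000 − €562,200.00 − €124,691.36] = €1,248,000 ÷ €561,108.64 = 2.2242.

2.22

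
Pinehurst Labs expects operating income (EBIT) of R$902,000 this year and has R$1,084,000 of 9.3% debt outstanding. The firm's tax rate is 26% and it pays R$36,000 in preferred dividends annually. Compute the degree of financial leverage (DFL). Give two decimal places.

1.20

Annual interest charges come to R$100,812.00.
Preferred dividends grossed up pre-tax: R$36,000 / (1 − 0.26) = R$48,648.65.
DFL = EBIT ÷ [EBIT − I − D_p/(1−t)] = R$902,000 ÷ [R$902,000 − R$100,812.00 − R$48,648.65] = R$902,000 ÷ R$752,539.35 = 1.1986.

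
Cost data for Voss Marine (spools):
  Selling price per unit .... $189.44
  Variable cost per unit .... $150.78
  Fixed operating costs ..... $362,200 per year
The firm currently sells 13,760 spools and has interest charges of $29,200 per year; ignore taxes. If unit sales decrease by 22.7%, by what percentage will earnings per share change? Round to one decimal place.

Total contribution margin = 13,760 × $38.66 = $531,961.60.
Subtracting fixed costs: EBIT = $531,961.60 − $362,200 = $169,761.60.
After interest of $29,200.00, pre-tax earnings = $140,561.60.
DCL = total CM / (EBIT − I) = $531,961.60 / $140,561.60 = 3.7845.
EPS therefore changes by 3.7845 × (-22.7%) = -85.9%.

-85.9%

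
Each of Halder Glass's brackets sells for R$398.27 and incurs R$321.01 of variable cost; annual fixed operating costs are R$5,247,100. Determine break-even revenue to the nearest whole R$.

CM per unit = R$398.27 − R$321.01 = R$77.26; CM ratio = R$77.26 / R$398.27 = 0.1940.
Break-even revenue = fixed costs × price ÷ CM = R$5,247,100 × R$398.27 ÷ R$77.26 = R$27,048,441.

R$27,048,441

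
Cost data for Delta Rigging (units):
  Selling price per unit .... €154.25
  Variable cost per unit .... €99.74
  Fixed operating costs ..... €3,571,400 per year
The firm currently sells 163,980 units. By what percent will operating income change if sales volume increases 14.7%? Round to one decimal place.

Contribution at this volume is 163,980 × €54.51 = €8,938,549.80.
EBIT = €8,938,549.80 − €3,571,400 = €5,367,149.80.
DOL = contribution ÷ EBIT = €8,938,549.80 ÷ €5,367,149.80 = 1.6654.
Operating income changes by 1.6654 × +14.7% = +24.5%.

+24.5%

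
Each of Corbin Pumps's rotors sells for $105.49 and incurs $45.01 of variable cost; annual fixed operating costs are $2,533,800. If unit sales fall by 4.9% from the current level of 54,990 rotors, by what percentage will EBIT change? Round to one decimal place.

Total contribution margin = 54,990 × $60.48 = $3,325,795.20.
Operating income = contribution − fixed costs = $3,325,795.20 − $2,533,800 = $791,995.20.
So DOL = total CM / EBIT = $3,325,795.20 / $791,995.20 = 4.1993.
So EBIT moves 4.1993 × (-4.9%) = -20.6%.

-20.6%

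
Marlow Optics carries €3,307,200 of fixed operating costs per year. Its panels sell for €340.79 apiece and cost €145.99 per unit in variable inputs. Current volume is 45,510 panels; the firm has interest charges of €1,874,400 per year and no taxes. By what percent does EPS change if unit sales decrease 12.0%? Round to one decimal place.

-28.9%

Total contribution margin = 45,510 × €194.80 = €8,865,348.00.
EBIT = €8,865,348.00 − €3,307,200 = €5,558,148.00.
Interest = €1,874,400.00, so EBIT − I = €3,683,748.00.
Degree of combined leverage = contribution ÷ (EBIT − I) = €8,865,348.00 ÷ €3,683,748.00 = 2.4066.
%ΔEPS = DCL × %ΔSales = 2.4066 × -12.0% = -28.9%.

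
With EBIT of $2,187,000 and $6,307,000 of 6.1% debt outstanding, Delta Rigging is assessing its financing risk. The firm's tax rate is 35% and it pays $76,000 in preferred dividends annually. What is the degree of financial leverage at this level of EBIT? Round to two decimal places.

Interest = $384,727.00.
Pre-tax preferred-dividend burden = $76,000 ÷ (1 − 0.35) = $116,923.08.
DFL = EBIT ÷ [EBIT − I − D_p/(1−t)] = $2,187,000 ÷ [$2,187,000 − $384,727.00 − $116,923.08] = $2,187,000 ÷ $1,685,349.92 = 1.2977.

1.30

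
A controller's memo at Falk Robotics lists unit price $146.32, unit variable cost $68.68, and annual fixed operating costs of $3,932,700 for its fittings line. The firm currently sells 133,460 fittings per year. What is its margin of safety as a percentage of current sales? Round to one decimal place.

Unit CM = price − variable cost = $146.32 − $68.68 = $77.64. Break-even units = $3,932,700 ÷ $77.64 = 50,653.01; break-even revenue = 50,653.01 × $146.32 = $7,411,549.00.
Actual sales revenue = 133,460 × $146.32 = $19,527,867.20.
Margin of safety = ($19,527,867.20 − $7,411,549.00) ÷ $19,527,867.20 = 62.0%.

62.0%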